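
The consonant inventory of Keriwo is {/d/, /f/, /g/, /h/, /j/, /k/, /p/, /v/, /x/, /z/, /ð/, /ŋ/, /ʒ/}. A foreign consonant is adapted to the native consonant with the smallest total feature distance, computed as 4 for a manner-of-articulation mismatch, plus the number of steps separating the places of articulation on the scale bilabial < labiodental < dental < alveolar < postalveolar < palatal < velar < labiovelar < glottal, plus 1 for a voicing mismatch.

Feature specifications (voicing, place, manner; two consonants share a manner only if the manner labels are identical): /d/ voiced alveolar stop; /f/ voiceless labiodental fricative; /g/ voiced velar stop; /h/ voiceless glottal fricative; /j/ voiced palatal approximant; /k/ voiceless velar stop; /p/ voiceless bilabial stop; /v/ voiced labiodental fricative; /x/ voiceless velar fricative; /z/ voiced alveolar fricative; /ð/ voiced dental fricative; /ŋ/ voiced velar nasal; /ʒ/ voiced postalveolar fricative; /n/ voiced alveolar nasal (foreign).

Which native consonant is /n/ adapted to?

ŋ

/ŋ/ is closest: same manner (nasal), place distance 3 (alveolar→velar), same voicing; total 3. Next closest is /d/ at distance 4.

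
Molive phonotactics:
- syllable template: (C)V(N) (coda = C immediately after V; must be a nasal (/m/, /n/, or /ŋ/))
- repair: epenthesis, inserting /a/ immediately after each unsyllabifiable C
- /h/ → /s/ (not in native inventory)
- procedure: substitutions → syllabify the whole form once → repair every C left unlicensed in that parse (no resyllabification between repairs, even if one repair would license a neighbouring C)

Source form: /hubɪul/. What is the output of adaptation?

subɪula

Substitution: /h/ → /s/, giving /subɪul/.
The consonants /l/ cannot be parsed into a legal (C)V(N) syllable (only a nasal (/m/, /n/, or /ŋ/) is licensed in coda position; onsets are limited to one consonant).
Each unlicensed consonant becomes the onset of a new syllable: /l/ → /la/.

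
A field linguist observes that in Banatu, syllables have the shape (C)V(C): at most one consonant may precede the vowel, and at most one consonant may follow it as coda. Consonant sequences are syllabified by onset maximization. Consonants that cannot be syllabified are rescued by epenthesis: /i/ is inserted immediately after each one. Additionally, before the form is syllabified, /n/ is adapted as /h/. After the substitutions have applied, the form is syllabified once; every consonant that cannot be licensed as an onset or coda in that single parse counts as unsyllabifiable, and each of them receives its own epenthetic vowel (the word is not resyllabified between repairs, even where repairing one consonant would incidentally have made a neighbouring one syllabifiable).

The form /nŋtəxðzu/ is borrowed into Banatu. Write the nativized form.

Substitution: /n/ → /h/, giving /hŋtəxðzu/.
Under (C)V(C), the unsyllabifiable consonants are /h/, /ŋ/, /ð/ (at most one coda consonant is licensed; onsets are limited to one consonant).
Each unlicensed consonant becomes the onset of a new syllable: /h/ → /hi/, /ŋ/ → /ŋi/, /ð/ → /ði/.

hiŋitəxðizu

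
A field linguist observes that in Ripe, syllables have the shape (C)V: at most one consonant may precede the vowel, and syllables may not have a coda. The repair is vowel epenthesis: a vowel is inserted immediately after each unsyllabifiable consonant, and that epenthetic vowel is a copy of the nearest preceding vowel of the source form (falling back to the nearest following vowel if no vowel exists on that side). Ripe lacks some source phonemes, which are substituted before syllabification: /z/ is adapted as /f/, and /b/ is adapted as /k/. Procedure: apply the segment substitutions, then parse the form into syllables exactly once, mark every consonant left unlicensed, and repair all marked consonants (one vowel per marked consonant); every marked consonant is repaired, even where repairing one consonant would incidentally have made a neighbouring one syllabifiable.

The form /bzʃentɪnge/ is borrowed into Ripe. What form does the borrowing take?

kefeʃenetɪnɪge

Substitution: /b/ → /k/, /z/ → /f/, giving /kfʃentɪnge/.
Syllabifying with onset maximization leaves /k/, /f/, /n/, /n/ stranded (no codas are permitted; onsets are limited to one consonant).
Inserting the epenthetic vowel yields /k/ → /ke/, /f/ → /fe/, /n/ → /ne/, /n/ → /nɪ/.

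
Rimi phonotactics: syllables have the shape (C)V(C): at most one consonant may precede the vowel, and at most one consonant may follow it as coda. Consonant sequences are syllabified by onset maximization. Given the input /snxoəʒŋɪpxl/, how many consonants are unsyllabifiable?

The consonants /s/, /n/, /x/, /l/ cannot be parsed into a legal (C)V(C) syllable (at most one coda consonant is licensed; onsets are limited to one consonant).

4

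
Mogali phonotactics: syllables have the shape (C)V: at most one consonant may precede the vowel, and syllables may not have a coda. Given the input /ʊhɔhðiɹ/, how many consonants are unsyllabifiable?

Syllabifying with onset maximization leaves /h/, /ɹ/ stranded (no codas are permitted; onsets are limited to one consonant).

2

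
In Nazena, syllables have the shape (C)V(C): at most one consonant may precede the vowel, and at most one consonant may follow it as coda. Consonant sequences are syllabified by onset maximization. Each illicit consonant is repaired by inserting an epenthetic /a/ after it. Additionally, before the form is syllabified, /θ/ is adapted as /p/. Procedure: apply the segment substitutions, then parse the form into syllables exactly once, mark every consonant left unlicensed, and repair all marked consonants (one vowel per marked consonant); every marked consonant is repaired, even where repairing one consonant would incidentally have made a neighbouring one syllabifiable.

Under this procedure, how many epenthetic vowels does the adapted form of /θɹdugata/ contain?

2

After substitution the input is /pɹdugata/.
The unsyllabifiable consonants are /p/, /ɹ/; each receives one epenthetic vowel.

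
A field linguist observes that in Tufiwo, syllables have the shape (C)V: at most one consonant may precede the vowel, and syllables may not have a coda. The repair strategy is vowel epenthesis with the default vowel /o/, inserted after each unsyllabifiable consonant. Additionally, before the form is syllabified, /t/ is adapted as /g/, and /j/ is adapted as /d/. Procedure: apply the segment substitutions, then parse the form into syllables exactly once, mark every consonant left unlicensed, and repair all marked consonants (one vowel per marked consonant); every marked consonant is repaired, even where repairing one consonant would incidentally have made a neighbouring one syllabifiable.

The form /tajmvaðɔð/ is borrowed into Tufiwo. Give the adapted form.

Substitution: /t/ → /g/, /j/ → /d/, giving /gadmvaðɔð/.
The consonants /d/, /m/, /ð/ cannot be parsed into a legal (C)V syllable (no codas are permitted; onsets are limited to one consonant).
Each unlicensed consonant becomes the onset of a new syllable: /d/ → /do/, /m/ → /mo/, /ð/ → /ðo/.

gadomovaðɔðo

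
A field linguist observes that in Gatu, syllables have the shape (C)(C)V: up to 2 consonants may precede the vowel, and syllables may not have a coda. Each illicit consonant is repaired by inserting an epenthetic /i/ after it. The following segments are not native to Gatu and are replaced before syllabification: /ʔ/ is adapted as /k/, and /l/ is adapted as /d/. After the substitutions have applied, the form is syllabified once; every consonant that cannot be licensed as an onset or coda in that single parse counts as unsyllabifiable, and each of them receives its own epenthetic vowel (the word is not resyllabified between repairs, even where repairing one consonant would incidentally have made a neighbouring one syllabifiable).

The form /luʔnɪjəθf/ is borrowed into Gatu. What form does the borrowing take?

Substitution: /l/ → /d/, /ʔ/ → /k/, giving /duknɪjəθf/.
The consonants /θ/, /f/ cannot be parsed into a legal (C)(C)V syllable (no codas are permitted; onsets may contain at most 2 consonants).
Epenthesis after each stranded consonant: /θ/ → /θi/, /f/ → /fi/.

duknɪjəθifi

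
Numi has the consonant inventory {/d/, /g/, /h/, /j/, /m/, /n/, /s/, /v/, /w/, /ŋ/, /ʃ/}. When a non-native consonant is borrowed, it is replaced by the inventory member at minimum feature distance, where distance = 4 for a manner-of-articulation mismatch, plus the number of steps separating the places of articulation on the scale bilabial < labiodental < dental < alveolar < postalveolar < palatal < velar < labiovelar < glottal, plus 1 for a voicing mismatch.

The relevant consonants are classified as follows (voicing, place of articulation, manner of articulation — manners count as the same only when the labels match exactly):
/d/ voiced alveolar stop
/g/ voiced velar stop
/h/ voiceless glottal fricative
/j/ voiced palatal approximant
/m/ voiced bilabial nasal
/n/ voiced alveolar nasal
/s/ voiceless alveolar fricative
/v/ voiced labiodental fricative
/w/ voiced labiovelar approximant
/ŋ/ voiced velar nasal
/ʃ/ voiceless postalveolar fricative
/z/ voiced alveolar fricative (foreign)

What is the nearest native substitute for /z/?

s

/s/ is closest: same manner (fricative), place distance 0 (alveolar→alveolar), voicing differs (+1); total 1. Next closest is /v/ at distance 2.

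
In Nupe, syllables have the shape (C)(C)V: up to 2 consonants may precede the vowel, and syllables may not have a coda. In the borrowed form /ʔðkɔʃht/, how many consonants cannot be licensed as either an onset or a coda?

4

The consonants /ʔ/, /ʃ/, /h/, /t/ cannot be parsed into a legal (C)(C)V syllable (no codas are permitted; onsets may contain at most 2 consonants).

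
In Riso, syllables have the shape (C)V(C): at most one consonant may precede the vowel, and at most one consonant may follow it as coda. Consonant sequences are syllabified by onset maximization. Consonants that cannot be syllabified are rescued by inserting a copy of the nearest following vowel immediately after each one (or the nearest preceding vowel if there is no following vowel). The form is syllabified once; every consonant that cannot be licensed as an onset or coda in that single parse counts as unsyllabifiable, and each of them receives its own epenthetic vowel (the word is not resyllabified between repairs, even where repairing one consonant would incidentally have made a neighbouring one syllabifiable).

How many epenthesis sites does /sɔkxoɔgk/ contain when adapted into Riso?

The unsyllabifiable consonants are /k/; each receives one epenthetic vowel.

1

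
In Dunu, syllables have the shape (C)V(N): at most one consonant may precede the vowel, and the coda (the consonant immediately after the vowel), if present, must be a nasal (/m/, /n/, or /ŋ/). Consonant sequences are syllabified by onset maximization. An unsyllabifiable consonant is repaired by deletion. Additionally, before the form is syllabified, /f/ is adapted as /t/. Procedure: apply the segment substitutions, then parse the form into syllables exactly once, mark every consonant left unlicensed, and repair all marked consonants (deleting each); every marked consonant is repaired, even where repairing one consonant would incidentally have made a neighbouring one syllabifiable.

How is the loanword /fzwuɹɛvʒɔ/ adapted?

Substitution: /f/ → /t/, giving /tzwuɹɛvʒɔ/.
Under (C)V(N), the unsyllabifiable consonants are /t/, /z/, /v/ (only a nasal (/m/, /n/, or /ŋ/) is licensed in coda position; onsets are limited to one consonant).
Each unlicensed consonant is deleted: /t/, /z/, /v/.

wuɹɛʒɔ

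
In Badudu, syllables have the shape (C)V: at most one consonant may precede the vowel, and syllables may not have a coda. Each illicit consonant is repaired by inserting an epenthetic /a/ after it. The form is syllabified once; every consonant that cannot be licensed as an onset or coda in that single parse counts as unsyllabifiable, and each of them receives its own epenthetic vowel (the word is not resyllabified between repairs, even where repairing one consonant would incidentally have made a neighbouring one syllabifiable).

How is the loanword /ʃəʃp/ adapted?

The consonants /ʃ/, /p/ cannot be parsed into a legal (C)V syllable (no codas are permitted; onsets are limited to one consonant).
Each unlicensed consonant becomes the onset of a new syllable: /ʃ/ → /ʃa/, /p/ → /pa/.

ʃəʃapa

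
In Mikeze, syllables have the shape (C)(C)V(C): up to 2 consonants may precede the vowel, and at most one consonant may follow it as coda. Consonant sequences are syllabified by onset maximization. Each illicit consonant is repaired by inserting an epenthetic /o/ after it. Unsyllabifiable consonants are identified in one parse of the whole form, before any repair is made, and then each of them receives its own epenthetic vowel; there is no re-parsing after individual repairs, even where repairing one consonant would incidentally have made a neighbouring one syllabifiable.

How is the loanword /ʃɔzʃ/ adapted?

Syllabifying with onset maximization leaves /ʃ/ stranded (at most one coda consonant is licensed; onsets may contain at most 2 consonants).
Epenthesis after each stranded consonant: /ʃ/ → /ʃo/.

ʃɔzʃo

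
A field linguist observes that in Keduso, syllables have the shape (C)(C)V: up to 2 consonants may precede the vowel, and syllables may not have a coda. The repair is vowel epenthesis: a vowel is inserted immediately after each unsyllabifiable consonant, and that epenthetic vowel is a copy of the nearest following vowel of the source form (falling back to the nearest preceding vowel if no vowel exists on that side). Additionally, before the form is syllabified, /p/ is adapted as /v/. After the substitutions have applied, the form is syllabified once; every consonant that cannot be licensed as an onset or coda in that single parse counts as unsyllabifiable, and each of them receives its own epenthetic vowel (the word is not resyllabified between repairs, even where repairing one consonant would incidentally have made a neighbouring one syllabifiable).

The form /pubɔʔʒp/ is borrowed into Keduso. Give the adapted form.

vubɔʔɔʒɔvɔ

Substitution: /p/ → /v/, giving /vubɔʔʒv/.
The consonants /ʔ/, /ʒ/, /v/ cannot be parsed into a legal (C)(C)V syllable (no codas are permitted; onsets may contain at most 2 consonants).
Inserting the epenthetic vowel yields /ʔ/ → /ʔɔ/, /ʒ/ → /ʒɔ/, /v/ → /vɔ/.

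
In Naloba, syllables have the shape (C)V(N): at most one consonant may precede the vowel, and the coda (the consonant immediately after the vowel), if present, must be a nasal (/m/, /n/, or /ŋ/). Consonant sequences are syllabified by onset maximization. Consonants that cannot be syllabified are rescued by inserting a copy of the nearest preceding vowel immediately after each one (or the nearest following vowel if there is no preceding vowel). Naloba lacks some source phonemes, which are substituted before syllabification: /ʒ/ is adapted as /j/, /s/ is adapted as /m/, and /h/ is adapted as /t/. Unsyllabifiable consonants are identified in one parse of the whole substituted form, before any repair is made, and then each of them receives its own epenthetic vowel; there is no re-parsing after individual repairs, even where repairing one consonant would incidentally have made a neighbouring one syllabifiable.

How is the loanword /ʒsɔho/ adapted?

jɔmɔto

Substitution: /ʒ/ → /j/, /s/ → /m/, /h/ → /t/, giving /jmɔto/.
Syllabifying with onset maximization leaves /j/ stranded (only a nasal (/m/, /n/, or /ŋ/) is licensed in coda position; onsets are limited to one consonant).
Inserting the epenthetic vowel yields /j/ → /jɔ/.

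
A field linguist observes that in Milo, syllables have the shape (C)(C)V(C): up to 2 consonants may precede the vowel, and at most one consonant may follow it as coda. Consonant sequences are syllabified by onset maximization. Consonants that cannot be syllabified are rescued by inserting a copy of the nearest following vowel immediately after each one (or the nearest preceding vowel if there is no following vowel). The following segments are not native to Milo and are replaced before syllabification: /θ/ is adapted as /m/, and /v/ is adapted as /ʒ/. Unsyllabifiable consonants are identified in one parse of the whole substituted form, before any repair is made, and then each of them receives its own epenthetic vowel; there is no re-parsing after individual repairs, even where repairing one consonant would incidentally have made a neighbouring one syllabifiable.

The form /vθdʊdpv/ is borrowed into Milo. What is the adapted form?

ʒʊmdʊdpʊʒʊ

Substitution: /v/ → /ʒ/, /θ/ → /m/, giving /ʒmdʊdpʒ/.
Syllabifying with onset maximization leaves /ʒ/, /p/, /ʒ/ stranded (at most one coda consonant is licensed; onsets may contain at most 2 consonants).
Epenthesis after each stranded consonant: /ʒ/ → /ʒʊ/, /p/ → /pʊ/, /ʒ/ → /ʒʊ/.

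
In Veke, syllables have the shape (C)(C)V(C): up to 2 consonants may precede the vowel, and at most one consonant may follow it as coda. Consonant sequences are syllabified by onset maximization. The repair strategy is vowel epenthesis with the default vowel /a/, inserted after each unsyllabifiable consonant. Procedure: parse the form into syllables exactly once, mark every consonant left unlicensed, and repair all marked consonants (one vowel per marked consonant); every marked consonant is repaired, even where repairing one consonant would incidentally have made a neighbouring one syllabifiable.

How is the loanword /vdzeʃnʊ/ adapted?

Syllabifying with onset maximization leaves /v/ stranded (at most one coda consonant is licensed; onsets may contain at most 2 consonants).
Epenthesis after each stranded consonant: /v/ → /va/.

vadzeʃnʊ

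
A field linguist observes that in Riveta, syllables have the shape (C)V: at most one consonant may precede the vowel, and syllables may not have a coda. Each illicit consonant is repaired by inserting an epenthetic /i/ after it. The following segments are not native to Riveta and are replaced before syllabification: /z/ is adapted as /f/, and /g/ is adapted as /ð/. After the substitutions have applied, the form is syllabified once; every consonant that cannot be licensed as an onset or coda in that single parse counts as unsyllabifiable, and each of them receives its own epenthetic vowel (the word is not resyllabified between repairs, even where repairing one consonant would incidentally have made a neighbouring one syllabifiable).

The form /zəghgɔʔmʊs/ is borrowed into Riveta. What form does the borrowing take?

fəðihiðɔʔimʊsi

Substitution: /z/ → /f/, /g/ → /ð/, giving /fəðhðɔʔmʊs/.
Under (C)V, the unsyllabifiable consonants are /ð/, /h/, /ʔ/, /s/ (no codas are permitted; onsets are limited to one consonant).
Each unlicensed consonant becomes the onset of a new syllable: /ð/ → /ði/, /h/ → /hi/, /ʔ/ → /ʔi/, /s/ → /si/.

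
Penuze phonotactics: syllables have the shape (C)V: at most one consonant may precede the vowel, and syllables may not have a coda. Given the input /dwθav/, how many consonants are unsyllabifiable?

3

Syllabifying with onset maximization leaves /d/, /w/, /v/ stranded (no codas are permitted; onsets are limited to one consonant).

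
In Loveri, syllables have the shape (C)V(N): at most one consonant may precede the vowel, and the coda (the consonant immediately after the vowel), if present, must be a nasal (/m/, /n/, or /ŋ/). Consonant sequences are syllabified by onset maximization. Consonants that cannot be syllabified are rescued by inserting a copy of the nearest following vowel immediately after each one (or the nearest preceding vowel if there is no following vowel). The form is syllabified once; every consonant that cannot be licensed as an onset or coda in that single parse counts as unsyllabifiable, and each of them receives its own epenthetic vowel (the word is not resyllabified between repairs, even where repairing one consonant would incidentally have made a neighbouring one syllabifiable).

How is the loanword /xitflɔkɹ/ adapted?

The consonants /t/, /f/, /k/, /ɹ/ cannot be parsed into a legal (C)V(N) syllable (only a nasal (/m/, /n/, or /ŋ/) is licensed in coda position; onsets are limited to one consonant).
Each unlicensed consonant becomes the onset of a new syllable: /t/ → /tɔ/, /f/ → /fɔ/, /k/ → /kɔ/, /ɹ/ → /ɹɔ/.

xitɔfɔlɔkɔɹɔ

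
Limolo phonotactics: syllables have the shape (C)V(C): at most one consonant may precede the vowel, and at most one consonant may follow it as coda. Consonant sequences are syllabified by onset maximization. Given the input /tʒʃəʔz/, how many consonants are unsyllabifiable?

3

Under (C)V(C), the unsyllabifiable consonants are /t/, /ʒ/, /z/ (at most one coda consonant is licensed; onsets are limited to one consonant).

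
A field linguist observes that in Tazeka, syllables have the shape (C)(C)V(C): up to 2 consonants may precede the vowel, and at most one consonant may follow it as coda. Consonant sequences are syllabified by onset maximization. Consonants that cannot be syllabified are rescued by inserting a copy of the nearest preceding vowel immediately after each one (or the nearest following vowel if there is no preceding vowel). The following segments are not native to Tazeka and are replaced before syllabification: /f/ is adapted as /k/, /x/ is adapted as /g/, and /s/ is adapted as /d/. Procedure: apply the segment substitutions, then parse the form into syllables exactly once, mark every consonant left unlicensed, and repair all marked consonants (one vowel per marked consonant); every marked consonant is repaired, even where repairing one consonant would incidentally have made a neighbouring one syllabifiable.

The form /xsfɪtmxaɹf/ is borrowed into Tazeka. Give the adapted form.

gɪdkɪtmgaɹka

Substitution: /x/ → /g/, /s/ → /d/, /f/ → /k/, giving /gdkɪtmgaɹk/.
Under (C)(C)V(C), the unsyllabifiable consonants are /g/, /k/ (at most one coda consonant is licensed; onsets may contain at most 2 consonants).
Each unlicensed consonant becomes the onset of a new syllable: /g/ → /gɪ/, /k/ → /ka/.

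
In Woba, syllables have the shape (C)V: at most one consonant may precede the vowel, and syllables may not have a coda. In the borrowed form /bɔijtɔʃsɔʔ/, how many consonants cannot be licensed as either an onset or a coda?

3

The consonants /j/, /ʃ/, /ʔ/ cannot be parsed into a legal (C)V syllable (no codas are permitted; onsets are limited to one consonant).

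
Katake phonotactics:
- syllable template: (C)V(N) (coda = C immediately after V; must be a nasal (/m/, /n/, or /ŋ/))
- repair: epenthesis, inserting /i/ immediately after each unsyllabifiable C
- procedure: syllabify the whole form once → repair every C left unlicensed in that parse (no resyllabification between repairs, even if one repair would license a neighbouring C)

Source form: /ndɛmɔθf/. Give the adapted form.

Syllabifying with onset maximization leaves /n/, /θ/, /f/ stranded (only a nasal (/m/, /n/, or /ŋ/) is licensed in coda position; onsets are limited to one consonant).
Epenthesis after each stranded consonant: /n/ → /ni/, /θ/ → /θi/, /f/ → /fi/.

nidɛmɔθifi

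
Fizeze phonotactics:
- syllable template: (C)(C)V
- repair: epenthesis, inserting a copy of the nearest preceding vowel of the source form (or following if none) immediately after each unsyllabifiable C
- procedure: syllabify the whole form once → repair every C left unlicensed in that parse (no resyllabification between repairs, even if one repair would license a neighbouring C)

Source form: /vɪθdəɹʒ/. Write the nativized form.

The consonants /ɹ/, /ʒ/ cannot be parsed into a legal (C)(C)V syllable (no codas are permitted; onsets may contain at most 2 consonants).
Inserting the epenthetic vowel yields /ɹ/ → /ɹə/, /ʒ/ → /ʒə/.

vɪθdəɹəʒə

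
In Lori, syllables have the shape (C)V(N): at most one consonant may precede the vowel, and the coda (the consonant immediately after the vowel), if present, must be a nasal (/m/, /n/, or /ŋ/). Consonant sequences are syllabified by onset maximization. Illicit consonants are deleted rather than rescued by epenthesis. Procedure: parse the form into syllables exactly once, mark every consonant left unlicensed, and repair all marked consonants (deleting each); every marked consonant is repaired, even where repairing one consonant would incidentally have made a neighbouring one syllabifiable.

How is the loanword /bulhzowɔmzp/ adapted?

buzowɔm

Under (C)V(N), the unsyllabifiable consonants are /l/, /h/, /z/, /p/ (only a nasal (/m/, /n/, or /ŋ/) is licensed in coda position; onsets are limited to one consonant).
Each unlicensed consonant is deleted: /l/, /h/, /z/, /p/.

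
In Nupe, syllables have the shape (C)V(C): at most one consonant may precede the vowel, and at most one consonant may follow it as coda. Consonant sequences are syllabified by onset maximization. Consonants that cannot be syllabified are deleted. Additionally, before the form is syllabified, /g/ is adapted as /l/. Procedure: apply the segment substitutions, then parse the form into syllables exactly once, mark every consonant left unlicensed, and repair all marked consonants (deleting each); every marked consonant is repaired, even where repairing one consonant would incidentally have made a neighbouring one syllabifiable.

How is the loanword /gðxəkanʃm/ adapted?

Substitution: /g/ → /l/, giving /lðxəkanʃm/.
Under (C)V(C), the unsyllabifiable consonants are /l/, /ð/, /ʃ/, /m/ (at most one coda consonant is licensed; onsets are limited to one consonant).
Deletion applies to /l/, /ð/, /ʃ/, /m/.

xəkan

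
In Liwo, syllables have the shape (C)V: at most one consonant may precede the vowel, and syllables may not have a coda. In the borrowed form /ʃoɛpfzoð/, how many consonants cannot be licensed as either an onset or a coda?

3

Under (C)V, the unsyllabifiable consonants are /p/, /f/, /ð/ (no codas are permitted; onsets are limited to one consonant).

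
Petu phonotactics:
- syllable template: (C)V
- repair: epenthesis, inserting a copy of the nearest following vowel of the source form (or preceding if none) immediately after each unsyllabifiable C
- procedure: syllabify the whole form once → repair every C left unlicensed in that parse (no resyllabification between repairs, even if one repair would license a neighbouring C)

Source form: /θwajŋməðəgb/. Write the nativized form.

θawajəŋəməðəgəbə

The consonants /θ/, /j/, /ŋ/, /g/, /b/ cannot be parsed into a legal (C)V syllable (no codas are permitted; onsets are limited to one consonant).
Each unlicensed consonant becomes the onset of a new syllable: /θ/ → /θa/, /j/ → /jə/, /ŋ/ → /ŋə/, /g/ → /gə/, /b/ → /bə/.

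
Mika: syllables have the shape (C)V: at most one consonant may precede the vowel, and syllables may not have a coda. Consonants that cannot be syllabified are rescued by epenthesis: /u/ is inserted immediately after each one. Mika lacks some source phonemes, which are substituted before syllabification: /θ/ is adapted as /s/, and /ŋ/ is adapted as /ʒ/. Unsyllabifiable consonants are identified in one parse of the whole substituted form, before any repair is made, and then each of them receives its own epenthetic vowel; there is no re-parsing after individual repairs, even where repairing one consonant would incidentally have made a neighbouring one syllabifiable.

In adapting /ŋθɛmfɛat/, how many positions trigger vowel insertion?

After substitution the input is /ʒsɛmfɛat/.
The unsyllabifiable consonants are /ʒ/, /m/, /t/; each receives one epenthetic vowel.

3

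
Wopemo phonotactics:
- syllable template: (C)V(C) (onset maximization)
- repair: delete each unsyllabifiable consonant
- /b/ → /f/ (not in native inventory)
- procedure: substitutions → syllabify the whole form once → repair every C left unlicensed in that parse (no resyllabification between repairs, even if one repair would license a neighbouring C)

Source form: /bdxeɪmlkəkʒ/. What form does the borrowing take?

xeɪmkək

Substitution: /b/ → /f/, giving /fdxeɪmlkəkʒ/.
The consonants /f/, /d/, /l/, /ʒ/ cannot be parsed into a legal (C)V(C) syllable (at most one coda consonant is licensed; onsets are limited to one consonant).
Deletion applies to /f/, /d/, /l/, /ʒ/.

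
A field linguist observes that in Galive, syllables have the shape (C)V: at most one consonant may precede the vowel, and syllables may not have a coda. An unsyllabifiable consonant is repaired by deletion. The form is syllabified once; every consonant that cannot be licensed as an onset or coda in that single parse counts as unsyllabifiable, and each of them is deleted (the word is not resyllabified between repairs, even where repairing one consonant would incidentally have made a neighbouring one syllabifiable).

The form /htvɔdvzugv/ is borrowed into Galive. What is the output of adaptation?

vɔzu

The consonants /h/, /t/, /d/, /v/, /g/, /v/ cannot be parsed into a legal (C)V syllable (no codas are permitted; onsets are limited to one consonant).
Deletion applies to /h/, /t/, /d/, /v/, /g/, /v/.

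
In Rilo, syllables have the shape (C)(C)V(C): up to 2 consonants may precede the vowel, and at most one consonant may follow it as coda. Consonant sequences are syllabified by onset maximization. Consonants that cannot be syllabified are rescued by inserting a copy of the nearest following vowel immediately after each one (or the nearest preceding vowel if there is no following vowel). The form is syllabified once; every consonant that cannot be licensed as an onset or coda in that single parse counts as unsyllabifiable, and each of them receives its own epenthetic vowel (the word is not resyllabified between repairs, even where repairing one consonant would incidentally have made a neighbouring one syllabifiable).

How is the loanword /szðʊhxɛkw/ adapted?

sʊzðʊhxɛkwɛ

Under (C)(C)V(C), the unsyllabifiable consonants are /s/, /w/ (at most one coda consonant is licensed; onsets may contain at most 2 consonants).
Epenthesis after each stranded consonant: /s/ → /sʊ/, /w/ → /wɛ/.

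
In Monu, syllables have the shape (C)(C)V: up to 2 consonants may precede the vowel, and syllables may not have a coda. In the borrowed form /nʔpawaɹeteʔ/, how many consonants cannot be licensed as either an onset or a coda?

2

The consonants /n/, /ʔ/ cannot be parsed into a legal (C)(C)V syllable (no codas are permitted; onsets may contain at most 2 consonants).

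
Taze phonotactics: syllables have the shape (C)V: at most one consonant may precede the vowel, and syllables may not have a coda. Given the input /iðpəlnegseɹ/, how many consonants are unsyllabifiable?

4

Under (C)V, the unsyllabifiable consonants are /ð/, /l/, /g/, /ɹ/ (no codas are permitted; onsets are limited to one consonant).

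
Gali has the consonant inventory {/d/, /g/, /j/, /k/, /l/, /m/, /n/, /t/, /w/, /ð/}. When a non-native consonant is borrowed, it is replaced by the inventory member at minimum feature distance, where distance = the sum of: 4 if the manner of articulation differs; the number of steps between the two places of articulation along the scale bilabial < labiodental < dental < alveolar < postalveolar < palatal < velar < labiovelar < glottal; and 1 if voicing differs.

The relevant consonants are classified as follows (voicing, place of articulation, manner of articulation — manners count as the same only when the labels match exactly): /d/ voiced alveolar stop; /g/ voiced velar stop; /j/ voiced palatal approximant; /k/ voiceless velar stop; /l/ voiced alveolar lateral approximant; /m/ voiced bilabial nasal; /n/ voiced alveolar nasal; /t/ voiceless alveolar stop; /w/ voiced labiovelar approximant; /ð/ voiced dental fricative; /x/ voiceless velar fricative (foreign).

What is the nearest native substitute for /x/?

/k/ is closest: manner differs (fricative→stop, +4), place distance 0 (velar→velar), same voicing; total 4. Next closest is /g/ at distance 5.

k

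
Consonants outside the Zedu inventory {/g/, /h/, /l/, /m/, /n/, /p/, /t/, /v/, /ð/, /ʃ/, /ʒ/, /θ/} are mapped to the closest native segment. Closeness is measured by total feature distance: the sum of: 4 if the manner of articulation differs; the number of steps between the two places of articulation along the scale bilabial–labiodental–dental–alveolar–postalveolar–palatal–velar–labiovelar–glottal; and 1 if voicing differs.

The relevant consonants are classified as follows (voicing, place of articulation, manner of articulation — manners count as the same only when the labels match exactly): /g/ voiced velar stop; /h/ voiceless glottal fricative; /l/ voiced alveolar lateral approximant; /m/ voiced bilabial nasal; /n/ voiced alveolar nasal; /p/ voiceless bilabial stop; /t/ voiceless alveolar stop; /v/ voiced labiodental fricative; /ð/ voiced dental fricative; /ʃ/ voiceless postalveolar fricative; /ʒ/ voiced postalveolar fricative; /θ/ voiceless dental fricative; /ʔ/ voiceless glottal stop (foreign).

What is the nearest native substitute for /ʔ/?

g

/g/ is closest: same manner (stop), place distance 2 (glottal→velar), voicing differs (+1); total 3. Next closest is /h/ at distance 4.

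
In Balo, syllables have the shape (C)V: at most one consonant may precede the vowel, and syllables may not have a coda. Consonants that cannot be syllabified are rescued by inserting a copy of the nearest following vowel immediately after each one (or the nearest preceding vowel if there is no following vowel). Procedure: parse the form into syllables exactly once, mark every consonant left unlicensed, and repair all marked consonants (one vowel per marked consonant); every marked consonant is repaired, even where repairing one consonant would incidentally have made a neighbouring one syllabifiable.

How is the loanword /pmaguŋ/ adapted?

Syllabifying with onset maximization leaves /p/, /ŋ/ stranded (no codas are permitted; onsets are limited to one consonant).
Each unlicensed consonant becomes the onset of a new syllable: /p/ → /pa/, /ŋ/ → /ŋu/.

pamaguŋu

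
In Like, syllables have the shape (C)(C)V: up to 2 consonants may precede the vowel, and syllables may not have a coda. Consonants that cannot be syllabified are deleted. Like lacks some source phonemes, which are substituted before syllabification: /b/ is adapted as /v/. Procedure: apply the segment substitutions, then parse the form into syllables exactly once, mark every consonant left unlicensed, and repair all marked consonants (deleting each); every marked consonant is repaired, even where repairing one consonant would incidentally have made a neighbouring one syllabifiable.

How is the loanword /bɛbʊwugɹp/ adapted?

vɛvʊwu

Substitution: /b/ → /v/, giving /vɛvʊwugɹp/.
Syllabifying with onset maximization leaves /g/, /ɹ/, /p/ stranded (no codas are permitted; onsets may contain at most 2 consonants).
Deletion applies to /g/, /ɹ/, /p/.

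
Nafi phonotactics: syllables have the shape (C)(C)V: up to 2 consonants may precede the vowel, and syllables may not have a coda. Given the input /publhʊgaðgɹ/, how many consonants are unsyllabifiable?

Under (C)(C)V, the unsyllabifiable consonants are /b/, /ð/, /g/, /ɹ/ (no codas are permitted; onsets may contain at most 2 consonants).

4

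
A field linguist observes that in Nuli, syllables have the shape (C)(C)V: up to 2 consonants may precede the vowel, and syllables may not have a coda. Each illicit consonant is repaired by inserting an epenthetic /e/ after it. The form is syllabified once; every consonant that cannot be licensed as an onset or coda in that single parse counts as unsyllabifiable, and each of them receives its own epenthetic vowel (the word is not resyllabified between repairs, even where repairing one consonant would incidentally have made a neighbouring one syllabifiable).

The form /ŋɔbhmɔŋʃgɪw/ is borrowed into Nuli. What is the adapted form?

Under (C)(C)V, the unsyllabifiable consonants are /b/, /ŋ/, /w/ (no codas are permitted; onsets may contain at most 2 consonants).
Inserting the epenthetic vowel yields /b/ → /be/, /ŋ/ → /ŋe/, /w/ → /we/.

ŋɔbehmɔŋeʃgɪwe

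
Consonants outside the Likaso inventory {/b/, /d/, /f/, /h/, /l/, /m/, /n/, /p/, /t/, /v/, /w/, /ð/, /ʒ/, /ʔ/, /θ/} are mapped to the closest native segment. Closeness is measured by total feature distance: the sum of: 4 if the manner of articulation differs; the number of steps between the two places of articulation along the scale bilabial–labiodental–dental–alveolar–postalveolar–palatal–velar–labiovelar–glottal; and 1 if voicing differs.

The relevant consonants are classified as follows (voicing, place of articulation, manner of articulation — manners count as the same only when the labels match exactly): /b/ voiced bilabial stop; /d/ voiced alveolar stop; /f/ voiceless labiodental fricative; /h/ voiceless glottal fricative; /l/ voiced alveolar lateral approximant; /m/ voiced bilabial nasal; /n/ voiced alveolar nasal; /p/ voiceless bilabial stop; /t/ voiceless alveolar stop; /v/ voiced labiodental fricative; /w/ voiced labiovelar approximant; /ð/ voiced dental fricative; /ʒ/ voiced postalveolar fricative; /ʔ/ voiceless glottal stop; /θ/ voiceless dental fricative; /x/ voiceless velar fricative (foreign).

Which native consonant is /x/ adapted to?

h

/h/ is closest: same manner (fricative), place distance 2 (velar→glottal), same voicing; total 2. Next closest is /ʒ/ at distance 3.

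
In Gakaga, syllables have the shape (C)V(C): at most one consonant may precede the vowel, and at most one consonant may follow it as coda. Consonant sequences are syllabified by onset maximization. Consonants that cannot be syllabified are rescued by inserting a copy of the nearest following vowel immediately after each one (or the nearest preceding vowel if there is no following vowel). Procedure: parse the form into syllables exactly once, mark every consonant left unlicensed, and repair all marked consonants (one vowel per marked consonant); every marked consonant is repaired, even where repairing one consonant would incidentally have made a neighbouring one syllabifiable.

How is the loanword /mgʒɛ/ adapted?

mɛgɛʒɛ

Syllabifying with onset maximization leaves /m/, /g/ stranded (at most one coda consonant is licensed; onsets are limited to one consonant).
Inserting the epenthetic vowel yields /m/ → /mɛ/, /g/ → /gɛ/.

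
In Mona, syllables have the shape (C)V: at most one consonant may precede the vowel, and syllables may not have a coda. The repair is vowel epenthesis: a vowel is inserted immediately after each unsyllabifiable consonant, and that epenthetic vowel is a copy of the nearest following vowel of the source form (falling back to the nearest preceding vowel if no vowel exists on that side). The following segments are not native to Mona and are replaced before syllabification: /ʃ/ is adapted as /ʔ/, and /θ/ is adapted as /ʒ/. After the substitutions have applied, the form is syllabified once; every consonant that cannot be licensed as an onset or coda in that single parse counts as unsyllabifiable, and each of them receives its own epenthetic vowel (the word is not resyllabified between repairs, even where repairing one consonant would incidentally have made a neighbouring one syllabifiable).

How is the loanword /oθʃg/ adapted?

Substitution: /θ/ → /ʒ/, /ʃ/ → /ʔ/, giving /oʒʔg/.
Syllabifying with onset maximization leaves /ʒ/, /ʔ/, /g/ stranded (no codas are permitted; onsets are limited to one consonant).
Inserting the epenthetic vowel yields /ʒ/ → /ʒo/, /ʔ/ → /ʔo/, /g/ → /go/.

oʒoʔogo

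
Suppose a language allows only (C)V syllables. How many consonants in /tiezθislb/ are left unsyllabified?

4

The consonants /z/, /s/, /l/, /b/ cannot be parsed into a legal (C)V syllable (no codas are permitted; onsets are limited to one consonant).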